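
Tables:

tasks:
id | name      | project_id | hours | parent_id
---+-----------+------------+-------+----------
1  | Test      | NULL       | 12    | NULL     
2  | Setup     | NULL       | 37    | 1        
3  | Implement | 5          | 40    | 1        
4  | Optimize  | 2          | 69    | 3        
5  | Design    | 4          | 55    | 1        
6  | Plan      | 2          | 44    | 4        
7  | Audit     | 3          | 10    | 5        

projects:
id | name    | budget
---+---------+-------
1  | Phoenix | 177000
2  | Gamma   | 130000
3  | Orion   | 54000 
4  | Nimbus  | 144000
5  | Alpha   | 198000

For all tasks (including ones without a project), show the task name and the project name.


LEFT JOIN keeps every row from tasks (the left table); where project_id has no match in projects, the project columns become NULL. Walk through each task:
  - task 1 (Test): project_id=NULL, no match -> kept with NULL
  - task 2 (Setup): project_id=NULL, no match -> kept with NULL
  - task 3 (Implement): project_id=5 -> matches Alpha
  - task 4 (Optimize): project_id=2 -> matches Gamma
  - task 5 (Design): project_id=4 -> matches Nimbus
  - task 6 (Plan): project_id=2 -> matches Gamma
  - task 7 (Audit): project_id=3 -> matches Orion
All 7 rows appear; 2 have NULL project.

SQL:
SELECT a.name, b.name AS project
FROM tasks a
LEFT JOIN projects b ON a.project_id = b.id

Result:
name      | project
----------+--------
Test      | NULL   
Setup     | NULL   
Implement | Alpha  
Optimize  | Gamma  
Design    | Nimbus 
Plan      | Gamma  
Audit     | Orion  


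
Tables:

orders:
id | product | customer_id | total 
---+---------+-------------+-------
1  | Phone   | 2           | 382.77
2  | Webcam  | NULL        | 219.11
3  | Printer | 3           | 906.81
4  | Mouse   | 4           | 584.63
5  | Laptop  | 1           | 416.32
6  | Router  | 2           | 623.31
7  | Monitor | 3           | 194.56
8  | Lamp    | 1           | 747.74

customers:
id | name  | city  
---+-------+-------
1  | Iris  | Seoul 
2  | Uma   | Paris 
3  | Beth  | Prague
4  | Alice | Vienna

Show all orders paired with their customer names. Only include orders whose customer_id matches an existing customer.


INNER JOIN keeps only orders rows whose customer_id matches an id in customers. Walk through each order:
  - order 1 (Phone): customer_id=2 -> matches Uma
  - order 2 (Webcam): customer_id=NULL, no match -> dropped
  - order 3 (Printer): customer_id=3 -> matches Beth
  - order 4 (Mouse): customer_id=4 -> matches Alice
  - order 5 (Laptop): customer_id=1 -> matches Iris
  - order 6 (Router): customer_id=2 -> matches Uma
  - order 7 (Monitor): customer_id=3 -> matches Beth
  - order 8 (Lamp): customer_id=1 -> matches Iris
So 1 of 8 rows is dropped.

SQL:
SELECT a.product, b.name AS customer
FROM orders a
INNER JOIN customers b ON a.customer_id = b.id

Result:
product | customer
--------+---------
Phone   | Uma     
Printer | Beth    
Mouse   | Alice   
Laptop  | Iris    
Router  | Uma     
Monitor | Beth    
Lamp    | Iris    


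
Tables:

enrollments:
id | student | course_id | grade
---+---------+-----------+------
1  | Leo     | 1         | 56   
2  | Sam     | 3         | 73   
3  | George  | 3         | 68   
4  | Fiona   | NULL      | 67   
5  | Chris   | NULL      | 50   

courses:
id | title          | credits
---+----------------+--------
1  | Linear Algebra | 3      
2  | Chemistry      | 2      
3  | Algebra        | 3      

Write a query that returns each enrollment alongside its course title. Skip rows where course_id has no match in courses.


INNER JOIN keeps only enrollments rows whose course_id matches an id in courses. Walk through each enrollment:
  - enrollment 1 (Leo): course_id=1 -> matches Linear Algebra
  - enrollment 2 (Sam): course_id=3 -> matches Algebra
  - enrollment 3 (George): course_id=3 -> matches Algebra
  - enrollment 4 (Fiona): course_id=NULL, no match -> dropped
  - enrollment 5 (Chris): course_id=NULL, no match -> dropped
So 2 of 5 rows are dropped.

SQL:
SELECT a.student, b.title AS course
FROM enrollments a
INNER JOIN courses b ON a.course_id = b.id

Result:
student | course        
--------+---------------
Leo     | Linear Algebra
Sam     | Algebra       
George  | Algebra       


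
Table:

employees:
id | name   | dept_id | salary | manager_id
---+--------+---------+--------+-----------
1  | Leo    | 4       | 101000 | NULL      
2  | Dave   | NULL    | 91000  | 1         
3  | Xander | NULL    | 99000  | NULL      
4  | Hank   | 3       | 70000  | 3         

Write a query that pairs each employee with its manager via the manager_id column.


This is a self-join: employees is joined to a second copy of itself, matching each row's manager_id to another row's id. Use LEFT JOIN so rows with manager_id=NULL are kept.
  - employee 1 (Leo): manager_id=NULL -> NULL
  - employee 2 (Dave): manager_id=1 -> Leo
  - employee 3 (Xander): manager_id=NULL -> NULL
  - employee 4 (Hank): manager_id=3 -> Xander

SQL:
SELECT a.name AS item, b.name AS manager
FROM employees a
LEFT JOIN employees b ON a.manager_id = b.id

Result:
item   | manager
-------+--------
Leo    | NULL   
Dave   | Leo    
Xander | NULL   
Hank   | Xander 


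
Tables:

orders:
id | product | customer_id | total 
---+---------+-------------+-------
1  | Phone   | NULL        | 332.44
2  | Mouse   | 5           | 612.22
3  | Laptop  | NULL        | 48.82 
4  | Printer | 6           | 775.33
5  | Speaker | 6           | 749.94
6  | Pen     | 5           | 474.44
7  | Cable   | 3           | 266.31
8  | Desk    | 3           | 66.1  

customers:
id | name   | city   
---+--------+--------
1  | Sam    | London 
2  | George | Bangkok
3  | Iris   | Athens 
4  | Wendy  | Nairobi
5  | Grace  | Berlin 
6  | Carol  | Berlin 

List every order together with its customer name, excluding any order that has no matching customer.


INNER JOIN keeps only orders rows whose customer_id matches an id in customers. Walk through each order:
  - order 1 (Phone): customer_id=NULL, no match -> dropped
  - order 2 (Mouse): customer_id=5 -> matches Grace
  - order 3 (Laptop): customer_id=NULL, no match -> dropped
  - order 4 (Printer): customer_id=6 -> matches Carol
  - order 5 (Speaker): customer_id=6 -> matches Carol
  - order 6 (Pen): customer_id=5 -> matches Grace
  - order 7 (Cable): customer_id=3 -> matches Iris
  - order 8 (Desk): customer_id=3 -> matches Iris
So 2 of 8 rows are dropped.

SQL:
SELECT a.product, b.name AS customer
FROM orders a
INNER JOIN customers b ON a.customer_id = b.id

Result:
product | customer
--------+---------
Mouse   | Grace   
Printer | Carol   
Speaker | Carol   
Pen     | Grace   
Cable   | Iris    
Desk    | Iris    


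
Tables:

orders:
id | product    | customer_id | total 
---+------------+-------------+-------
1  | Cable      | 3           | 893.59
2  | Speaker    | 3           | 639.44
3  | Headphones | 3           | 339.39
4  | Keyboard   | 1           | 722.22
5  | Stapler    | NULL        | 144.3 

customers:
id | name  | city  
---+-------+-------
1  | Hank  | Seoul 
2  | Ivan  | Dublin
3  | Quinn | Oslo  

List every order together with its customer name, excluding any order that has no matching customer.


INNER JOIN keeps only orders rows whose customer_id matches an id in customers. Walk through each order:
  - order 1 (Cable): customer_id=3 -> matches Quinn
  - order 2 (Speaker): customer_id=3 -> matches Quinn
  - order 3 (Headphones): customer_id=3 -> matches Quinn
  - order 4 (Keyboard): customer_id=1 -> matches Hank
  - order 5 (Stapler): customer_id=NULL, no match -> dropped
So 1 of 5 rows is dropped.

SQL:
SELECT a.product, b.name AS customer
FROM orders a
INNER JOIN customers b ON a.customer_id = b.id

Result:
product    | customer
-----------+---------
Cable      | Quinn   
Speaker    | Quinn   
Headphones | Quinn   
Keyboard   | Hank    


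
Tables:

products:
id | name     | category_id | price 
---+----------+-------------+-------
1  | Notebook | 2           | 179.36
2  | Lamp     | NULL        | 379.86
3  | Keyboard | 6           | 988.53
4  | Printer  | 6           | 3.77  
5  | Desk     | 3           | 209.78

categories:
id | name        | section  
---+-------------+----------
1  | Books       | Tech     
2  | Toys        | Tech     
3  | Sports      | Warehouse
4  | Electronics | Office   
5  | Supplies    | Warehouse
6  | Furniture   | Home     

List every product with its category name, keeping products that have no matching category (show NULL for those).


LEFT JOIN keeps every row from products (the left table); where category_id has no match in categories, the category columns become NULL. Walk through each product:
  - product 1 (Notebook): category_id=2 -> matches Toys
  - product 2 (Lamp): category_id=NULL, no match -> kept with NULL
  - product 3 (Keyboard): category_id=6 -> matches Furniture
  - product 4 (Printer): category_id=6 -> matches Furniture
  - product 5 (Desk): category_id=3 -> matches Sports
All 5 rows appear; 1 has NULL category.

SQL:
SELECT a.name, b.name AS category
FROM products a
LEFT JOIN categories b ON a.category_id = b.id

Result:
name     | category 
---------+----------
Notebook | Toys     
Lamp     | NULL     
Keyboard | Furniture
Printer  | Furniture
Desk     | Sports   


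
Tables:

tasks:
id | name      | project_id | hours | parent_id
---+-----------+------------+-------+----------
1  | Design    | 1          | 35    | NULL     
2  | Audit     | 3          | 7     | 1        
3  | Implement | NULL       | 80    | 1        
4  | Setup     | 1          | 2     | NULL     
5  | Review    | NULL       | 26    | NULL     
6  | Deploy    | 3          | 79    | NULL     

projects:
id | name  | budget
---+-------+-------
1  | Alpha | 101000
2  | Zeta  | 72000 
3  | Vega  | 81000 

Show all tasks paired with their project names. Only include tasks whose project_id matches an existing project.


INNER JOIN keeps only tasks rows whose project_id matches an id in projects. Walk through each task:
  - task 1 (Design): project_id=1 -> matches Alpha
  - task 2 (Audit): project_id=3 -> matches Vega
  - task 3 (Implement): project_id=NULL, no match -> dropped
  - task 4 (Setup): project_id=1 -> matches Alpha
  - task 5 (Review): project_id=NULL, no match -> dropped
  - task 6 (Deploy): project_id=3 -> matches Vega
So 2 of 6 rows are dropped.

SQL:
SELECT a.name, b.name AS project
FROM tasks a
INNER JOIN projects b ON a.project_id = b.id

Result:
name   | project
-------+--------
Design | Alpha  
Audit  | Vega   
Setup  | Alpha  
Deploy | Vega   


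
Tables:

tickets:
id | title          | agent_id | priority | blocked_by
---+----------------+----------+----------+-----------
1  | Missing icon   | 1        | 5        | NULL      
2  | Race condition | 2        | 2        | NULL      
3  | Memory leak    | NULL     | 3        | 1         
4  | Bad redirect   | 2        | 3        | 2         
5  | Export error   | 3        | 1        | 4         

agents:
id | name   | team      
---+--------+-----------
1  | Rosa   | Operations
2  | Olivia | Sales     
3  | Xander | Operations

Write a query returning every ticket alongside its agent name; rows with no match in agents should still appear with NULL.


LEFT JOIN keeps every row from tickets (the left table); where agent_id has no match in agents, the agent columns become NULL. Walk through each ticket:
  - ticket 1 (Missing icon): agent_id=1 -> matches Rosa
  - ticket 2 (Race condition): agent_id=2 -> matches Olivia
  - ticket 3 (Memory leak): agent_id=NULL, no match -> kept with NULL
  - ticket 4 (Bad redirect): agent_id=2 -> matches Olivia
  - ticket 5 (Export error): agent_id=3 -> matches Xander
All 5 rows appear; 1 has NULL agent.

SQL:
SELECT a.title, b.name AS agent
FROM tickets a
LEFT JOIN agents b ON a.agent_id = b.id

Result:
title          | agent 
---------------+-------
Missing icon   | Rosa  
Race condition | Olivia
Memory leak    | NULL  
Bad redirect   | Olivia
Export error   | Xander


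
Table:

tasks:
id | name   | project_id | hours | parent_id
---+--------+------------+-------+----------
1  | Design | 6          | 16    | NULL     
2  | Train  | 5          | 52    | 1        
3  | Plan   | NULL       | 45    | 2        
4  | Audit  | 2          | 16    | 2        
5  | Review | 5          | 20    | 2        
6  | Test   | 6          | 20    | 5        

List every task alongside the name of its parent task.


This is a self-join: tasks is joined to a second copy of itself, matching each row's parent_id to another row's id. Use LEFT JOIN so rows with parent_id=NULL are kept.
  - task 1 (Design): parent_id=NULL -> NULL
  - task 2 (Train): parent_id=1 -> Design
  - task 3 (Plan): parent_id=2 -> Train
  - task 4 (Audit): parent_id=2 -> Train
  - task 5 (Review): parent_id=2 -> Train
  - task 6 (Test): parent_id=5 -> Review

SQL:
SELECT a.name AS item, b.name AS parent
FROM tasks a
LEFT JOIN tasks b ON a.parent_id = b.id

Result:
item   | parent
-------+-------
Design | NULL  
Train  | Design
Plan   | Train 
Audit  | Train 
Review | Train 
Test   | Review


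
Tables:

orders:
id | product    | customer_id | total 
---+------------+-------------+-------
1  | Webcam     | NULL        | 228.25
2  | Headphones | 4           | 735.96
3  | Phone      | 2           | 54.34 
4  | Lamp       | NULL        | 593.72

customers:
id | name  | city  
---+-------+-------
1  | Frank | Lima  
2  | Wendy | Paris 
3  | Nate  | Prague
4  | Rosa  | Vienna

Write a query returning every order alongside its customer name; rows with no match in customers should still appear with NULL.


LEFT JOIN keeps every row from orders (the left table); where customer_id has no match in customers, the customer columns become NULL. Walk through each order:
  - order 1 (Webcam): customer_id=NULL, no match -> kept with NULL
  - order 2 (Headphones): customer_id=4 -> matches Rosa
  - order 3 (Phone): customer_id=2 -> matches Wendy
  - order 4 (Lamp): customer_id=NULL, no match -> kept with NULL
All 4 rows appear; 2 have NULL customer.

SQL:
SELECT a.product, b.name AS customer
FROM orders a
LEFT JOIN customers b ON a.customer_id = b.id

Result:
product    | customer
-----------+---------
Webcam     | NULL    
Headphones | Rosa    
Phone      | Wendy   
Lamp       | NULL    


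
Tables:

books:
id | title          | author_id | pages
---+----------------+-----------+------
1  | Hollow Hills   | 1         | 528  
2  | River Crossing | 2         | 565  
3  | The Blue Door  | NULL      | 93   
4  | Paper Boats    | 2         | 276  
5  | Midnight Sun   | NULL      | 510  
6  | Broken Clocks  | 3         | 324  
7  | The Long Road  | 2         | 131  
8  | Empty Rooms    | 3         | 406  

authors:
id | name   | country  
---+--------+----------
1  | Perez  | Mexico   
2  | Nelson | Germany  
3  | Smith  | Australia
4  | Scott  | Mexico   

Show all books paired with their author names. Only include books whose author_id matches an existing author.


INNER JOIN keeps only books rows whose author_id matches an id in authors. Walk through each book:
  - book 1 (Hollow Hills): author_id=1 -> matches Perez
  - book 2 (River Crossing): author_id=2 -> matches Nelson
  - book 3 (The Blue Door): author_id=NULL, no match -> dropped
  - book 4 (Paper Boats): author_id=2 -> matches Nelson
  - book 5 (Midnight Sun): author_id=NULL, no match -> dropped
  - book 6 (Broken Clocks): author_id=3 -> matches Smith
  - book 7 (The Long Road): author_id=2 -> matches Nelson
  - book 8 (Empty Rooms): author_id=3 -> matches Smith
So 2 of 8 rows are dropped.

SQL:
SELECT a.title, b.name AS author
FROM books a
INNER JOIN authors b ON a.author_id = b.id

Result:
title          | author
---------------+-------
Hollow Hills   | Perez 
River Crossing | Nelson
Paper Boats    | Nelson
Broken Clocks  | Smith 
The Long Road  | Nelson
Empty Rooms    | Smith 


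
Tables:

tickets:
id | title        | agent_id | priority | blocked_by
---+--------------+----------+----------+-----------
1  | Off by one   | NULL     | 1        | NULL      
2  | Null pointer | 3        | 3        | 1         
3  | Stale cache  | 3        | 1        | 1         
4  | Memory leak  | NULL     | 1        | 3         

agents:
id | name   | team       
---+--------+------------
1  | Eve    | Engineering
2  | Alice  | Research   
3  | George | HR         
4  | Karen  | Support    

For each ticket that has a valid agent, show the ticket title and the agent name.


INNER JOIN keeps only tickets rows whose agent_id matches an id in agents. Walk through each ticket:
  - ticket 1 (Off by one): agent_id=NULL, no match -> dropped
  - ticket 2 (Null pointer): agent_id=3 -> matches George
  - ticket 3 (Stale cache): agent_id=3 -> matches George
  - ticket 4 (Memory leak): agent_id=NULL, no match -> dropped
So 2 of 4 rows are dropped.

SQL:
SELECT a.title, b.name AS agent
FROM tickets a
INNER JOIN agents b ON a.agent_id = b.id

Result:
title        | agent 
-------------+-------
Null pointer | George
Stale cache  | George


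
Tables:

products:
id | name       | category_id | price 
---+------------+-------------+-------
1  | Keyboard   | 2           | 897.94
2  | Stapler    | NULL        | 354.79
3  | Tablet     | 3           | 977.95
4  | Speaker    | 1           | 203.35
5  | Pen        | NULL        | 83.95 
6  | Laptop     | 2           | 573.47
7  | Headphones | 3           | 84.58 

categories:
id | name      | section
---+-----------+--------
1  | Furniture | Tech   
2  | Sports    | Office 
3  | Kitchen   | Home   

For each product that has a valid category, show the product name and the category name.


INNER JOIN keeps only products rows whose category_id matches an id in categories. Walk through each product:
  - product 1 (Keyboard): category_id=2 -> matches Sports
  - product 2 (Stapler): category_id=NULL, no match -> dropped
  - product 3 (Tablet): category_id=3 -> matches Kitchen
  - product 4 (Speaker): category_id=1 -> matches Furniture
  - product 5 (Pen): category_id=NULL, no match -> dropped
  - product 6 (Laptop): category_id=2 -> matches Sports
  - product 7 (Headphones): category_id=3 -> matches Kitchen
So 2 of 7 rows are dropped.

SQL:
SELECT a.name, b.name AS category
FROM products a
INNER JOIN categories b ON a.category_id = b.id

Result:
name       | category 
-----------+----------
Keyboard   | Sports   
Tablet     | Kitchen  
Speaker    | Furniture
Laptop     | Sports   
Headphones | Kitchen  


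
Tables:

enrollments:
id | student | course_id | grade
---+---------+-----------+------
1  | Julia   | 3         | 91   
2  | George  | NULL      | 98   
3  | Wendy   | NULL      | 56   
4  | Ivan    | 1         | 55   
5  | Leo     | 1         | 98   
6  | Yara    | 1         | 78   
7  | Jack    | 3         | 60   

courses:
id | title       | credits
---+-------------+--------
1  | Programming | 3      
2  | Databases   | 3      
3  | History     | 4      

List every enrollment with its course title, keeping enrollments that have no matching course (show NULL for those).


LEFT JOIN keeps every row from enrollments (the left table); where course_id has no match in courses, the course columns become NULL. Walk through each enrollment:
  - enrollment 1 (Julia): course_id=3 -> matches History
  - enrollment 2 (George): course_id=NULL, no match -> kept with NULL
  - enrollment 3 (Wendy): course_id=NULL, no match -> kept with NULL
  - enrollment 4 (Ivan): course_id=1 -> matches Programming
  - enrollment 5 (Leo): course_id=1 -> matches Programming
  - enrollment 6 (Yara): course_id=1 -> matches Programming
  - enrollment 7 (Jack): course_id=3 -> matches History
All 7 rows appear; 2 have NULL course.

SQL:
SELECT a.student, b.title AS course
FROM enrollments a
LEFT JOIN courses b ON a.course_id = b.id

Result:
student | course     
--------+------------
Julia   | History    
George  | NULL       
Wendy   | NULL       
Ivan    | Programming
Leo     | Programming
Yara    | Programming
Jack    | History    


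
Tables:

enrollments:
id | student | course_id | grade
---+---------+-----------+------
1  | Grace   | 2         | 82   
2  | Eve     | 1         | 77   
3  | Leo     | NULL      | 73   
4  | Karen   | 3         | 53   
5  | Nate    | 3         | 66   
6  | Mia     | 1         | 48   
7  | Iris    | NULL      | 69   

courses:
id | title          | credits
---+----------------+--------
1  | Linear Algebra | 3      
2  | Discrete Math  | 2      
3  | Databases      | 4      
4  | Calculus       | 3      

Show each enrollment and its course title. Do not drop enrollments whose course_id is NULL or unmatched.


LEFT JOIN keeps every row from enrollments (the left table); where course_id has no match in courses, the course columns become NULL. Walk through each enrollment:
  - enrollment 1 (Grace): course_id=2 -> matches Discrete Math
  - enrollment 2 (Eve): course_id=1 -> matches Linear Algebra
  - enrollment 3 (Leo): course_id=NULL, no match -> kept with NULL
  - enrollment 4 (Karen): course_id=3 -> matches Databases
  - enrollment 5 (Nate): course_id=3 -> matches Databases
  - enrollment 6 (Mia): course_id=1 -> matches Linear Algebra
  - enrollment 7 (Iris): course_id=NULL, no match -> kept with NULL
All 7 rows appear; 2 have NULL course.

SQL:
SELECT a.student, b.title AS course
FROM enrollments a
LEFT JOIN courses b ON a.course_id = b.id

Result:
student | course        
--------+---------------
Grace   | Discrete Math 
Eve     | Linear Algebra
Leo     | NULL          
Karen   | Databases     
Nate    | Databases     
Mia     | Linear Algebra
Iris    | NULL          


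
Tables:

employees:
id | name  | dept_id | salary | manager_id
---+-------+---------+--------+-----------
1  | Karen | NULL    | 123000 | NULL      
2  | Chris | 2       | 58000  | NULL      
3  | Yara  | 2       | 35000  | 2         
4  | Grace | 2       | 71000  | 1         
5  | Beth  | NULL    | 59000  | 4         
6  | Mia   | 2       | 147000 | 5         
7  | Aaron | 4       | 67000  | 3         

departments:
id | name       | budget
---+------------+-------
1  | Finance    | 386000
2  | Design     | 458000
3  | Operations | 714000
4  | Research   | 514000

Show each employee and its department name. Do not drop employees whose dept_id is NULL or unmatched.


LEFT JOIN keeps every row from employees (the left table); where dept_id has no match in departments, the department columns become NULL. Walk through each employee:
  - employee 1 (Karen): dept_id=NULL, no match -> kept with NULL
  - employee 2 (Chris): dept_id=2 -> matches Design
  - employee 3 (Yara): dept_id=2 -> matches Design
  - employee 4 (Grace): dept_id=2 -> matches Design
  - employee 5 (Beth): dept_id=NULL, no match -> kept with NULL
  - employee 6 (Mia): dept_id=2 -> matches Design
  - employee 7 (Aaron): dept_id=4 -> matches Research
All 7 rows appear; 2 have NULL department.

SQL:
SELECT a.name, b.name AS department
FROM employees a
LEFT JOIN departments b ON a.dept_id = b.id

Result:
name  | department
------+-----------
Karen | NULL      
Chris | Design    
Yara  | Design    
Grace | Design    
Beth  | NULL      
Mia   | Design    
Aaron | Research  


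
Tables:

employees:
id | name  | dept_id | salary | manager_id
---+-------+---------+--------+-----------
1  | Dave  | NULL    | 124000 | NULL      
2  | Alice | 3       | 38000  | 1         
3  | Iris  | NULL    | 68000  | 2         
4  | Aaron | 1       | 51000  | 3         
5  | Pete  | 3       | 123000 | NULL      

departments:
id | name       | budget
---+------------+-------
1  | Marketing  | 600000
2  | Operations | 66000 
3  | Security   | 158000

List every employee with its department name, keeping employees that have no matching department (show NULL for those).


LEFT JOIN keeps every row from employees (the left table); where dept_id has no match in departments, the department columns become NULL. Walk through each employee:
  - employee 1 (Dave): dept_id=NULL, no match -> kept with NULL
  - employee 2 (Alice): dept_id=3 -> matches Security
  - employee 3 (Iris): dept_id=NULL, no match -> kept with NULL
  - employee 4 (Aaron): dept_id=1 -> matches Marketing
  - employee 5 (Pete): dept_id=3 -> matches Security
All 5 rows appear; 2 have NULL department.

SQL:
SELECT a.name, b.name AS department
FROM employees a
LEFT JOIN departments b ON a.dept_id = b.id

Result:
name  | department
------+-----------
Dave  | NULL      
Alice | Security  
Iris  | NULL      
Aaron | Marketing 
Pete  | Security  


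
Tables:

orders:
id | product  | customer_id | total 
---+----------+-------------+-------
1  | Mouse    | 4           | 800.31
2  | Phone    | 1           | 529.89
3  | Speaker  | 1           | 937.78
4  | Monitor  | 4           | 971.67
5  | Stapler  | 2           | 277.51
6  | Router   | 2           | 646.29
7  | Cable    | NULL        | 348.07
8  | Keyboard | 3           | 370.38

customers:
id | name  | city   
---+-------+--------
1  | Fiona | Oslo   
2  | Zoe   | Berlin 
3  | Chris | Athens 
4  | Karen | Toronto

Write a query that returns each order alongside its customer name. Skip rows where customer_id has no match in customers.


INNER JOIN keeps only orders rows whose customer_id matches an id in customers. Walk through each order:
  - order 1 (Mouse): customer_id=4 -> matches Karen
  - order 2 (Phone): customer_id=1 -> matches Fiona
  - order 3 (Speaker): customer_id=1 -> matches Fiona
  - order 4 (Monitor): customer_id=4 -> matches Karen
  - order 5 (Stapler): customer_id=2 -> matches Zoe
  - order 6 (Router): customer_id=2 -> matches Zoe
  - order 7 (Cable): customer_id=NULL, no match -> dropped
  - order 8 (Keyboard): customer_id=3 -> matches Chris
So 1 of 8 rows is dropped.

SQL:
SELECT a.product, b.name AS customer
FROM orders a
INNER JOIN customers b ON a.customer_id = b.id

Result:
product  | customer
---------+---------
Mouse    | Karen   
Phone    | Fiona   
Speaker  | Fiona   
Monitor  | Karen   
Stapler  | Zoe     
Router   | Zoe     
Keyboard | Chris   


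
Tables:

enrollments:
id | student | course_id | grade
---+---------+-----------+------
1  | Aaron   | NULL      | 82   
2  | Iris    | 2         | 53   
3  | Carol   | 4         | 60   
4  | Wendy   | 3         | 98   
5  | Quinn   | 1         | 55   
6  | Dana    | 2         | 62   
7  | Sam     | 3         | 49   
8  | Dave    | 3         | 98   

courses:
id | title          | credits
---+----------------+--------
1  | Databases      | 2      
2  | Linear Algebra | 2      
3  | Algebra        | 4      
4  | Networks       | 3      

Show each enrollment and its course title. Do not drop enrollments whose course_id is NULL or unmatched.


LEFT JOIN keeps every row from enrollments (the left table); where course_id has no match in courses, the course columns become NULL. Walk through each enrollment:
  - enrollment 1 (Aaron): course_id=NULL, no match -> kept with NULL
  - enrollment 2 (Iris): course_id=2 -> matches Linear Algebra
  - enrollment 3 (Carol): course_id=4 -> matches Networks
  - enrollment 4 (Wendy): course_id=3 -> matches Algebra
  - enrollment 5 (Quinn): course_id=1 -> matches Databases
  - enrollment 6 (Dana): course_id=2 -> matches Linear Algebra
  - enrollment 7 (Sam): course_id=3 -> matches Algebra
  - enrollment 8 (Dave): course_id=3 -> matches Algebra
All 8 rows appear; 1 has NULL course.

SQL:
SELECT a.student, b.title AS course
FROM enrollments a
LEFT JOIN courses b ON a.course_id = b.id

Result:
student | course        
--------+---------------
Aaron   | NULL          
Iris    | Linear Algebra
Carol   | Networks      
Wendy   | Algebra       
Quinn   | Databases     
Dana    | Linear Algebra
Sam     | Algebra       
Dave    | Algebra       


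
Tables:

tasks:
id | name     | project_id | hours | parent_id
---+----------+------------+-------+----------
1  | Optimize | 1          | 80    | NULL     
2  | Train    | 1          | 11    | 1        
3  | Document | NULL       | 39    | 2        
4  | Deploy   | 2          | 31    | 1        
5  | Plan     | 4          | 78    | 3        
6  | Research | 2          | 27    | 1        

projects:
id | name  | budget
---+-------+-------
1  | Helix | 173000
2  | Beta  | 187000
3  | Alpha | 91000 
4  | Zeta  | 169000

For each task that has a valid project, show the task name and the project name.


INNER JOIN keeps only tasks rows whose project_id matches an id in projects. Walk through each task:
  - task 1 (Optimize): project_id=1 -> matches Helix
  - task 2 (Train): project_id=1 -> matches Helix
  - task 3 (Document): project_id=NULL, no match -> dropped
  - task 4 (Deploy): project_id=2 -> matches Beta
  - task 5 (Plan): project_id=4 -> matches Zeta
  - task 6 (Research): project_id=2 -> matches Beta
So 1 of 6 rows is dropped.

SQL:
SELECT a.name, b.name AS project
FROM tasks a
INNER JOIN projects b ON a.project_id = b.id

Result:
name     | project
---------+--------
Optimize | Helix  
Train    | Helix  
Deploy   | Beta   
Plan     | Zeta   
Research | Beta   


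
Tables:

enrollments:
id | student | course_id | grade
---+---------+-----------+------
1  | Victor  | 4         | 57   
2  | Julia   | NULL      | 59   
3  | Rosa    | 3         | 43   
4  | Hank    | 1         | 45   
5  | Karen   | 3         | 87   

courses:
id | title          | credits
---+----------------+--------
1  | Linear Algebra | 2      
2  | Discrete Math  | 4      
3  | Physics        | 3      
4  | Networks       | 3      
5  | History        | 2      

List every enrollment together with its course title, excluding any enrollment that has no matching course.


INNER JOIN keeps only enrollments rows whose course_id matches an id in courses. Walk through each enrollment:
  - enrollment 1 (Victor): course_id=4 -> matches Networks
  - enrollment 2 (Julia): course_id=NULL, no match -> dropped
  - enrollment 3 (Rosa): course_id=3 -> matches Physics
  - enrollment 4 (Hank): course_id=1 -> matches Linear Algebra
  - enrollment 5 (Karen): course_id=3 -> matches Physics
So 1 of 5 rows is dropped.

SQL:
SELECT a.student, b.title AS course
FROM enrollments a
INNER JOIN courses b ON a.course_id = b.id

Result:
student | course        
--------+---------------
Victor  | Networks      
Rosa    | Physics       
Hank    | Linear Algebra
Karen   | Physics       


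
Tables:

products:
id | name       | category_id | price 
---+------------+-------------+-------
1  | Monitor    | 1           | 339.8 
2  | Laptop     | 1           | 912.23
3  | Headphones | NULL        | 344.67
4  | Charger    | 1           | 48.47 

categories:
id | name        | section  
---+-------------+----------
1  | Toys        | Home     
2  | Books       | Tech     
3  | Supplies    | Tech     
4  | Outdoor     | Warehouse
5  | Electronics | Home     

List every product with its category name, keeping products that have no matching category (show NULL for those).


LEFT JOIN keeps every row from products (the left table); where category_id has no match in categories, the category columns become NULL. Walk through each product:
  - product 1 (Monitor): category_id=1 -> matches Toys
  - product 2 (Laptop): category_id=1 -> matches Toys
  - product 3 (Headphones): category_id=NULL, no match -> kept with NULL
  - product 4 (Charger): category_id=1 -> matches Toys
All 4 rows appear; 1 has NULL category.

SQL:
SELECT a.name, b.name AS category
FROM products a
LEFT JOIN categories b ON a.category_id = b.id

Result:
name       | category
-----------+---------
Monitor    | Toys    
Laptop     | Toys    
Headphones | NULL    
Charger    | Toys    


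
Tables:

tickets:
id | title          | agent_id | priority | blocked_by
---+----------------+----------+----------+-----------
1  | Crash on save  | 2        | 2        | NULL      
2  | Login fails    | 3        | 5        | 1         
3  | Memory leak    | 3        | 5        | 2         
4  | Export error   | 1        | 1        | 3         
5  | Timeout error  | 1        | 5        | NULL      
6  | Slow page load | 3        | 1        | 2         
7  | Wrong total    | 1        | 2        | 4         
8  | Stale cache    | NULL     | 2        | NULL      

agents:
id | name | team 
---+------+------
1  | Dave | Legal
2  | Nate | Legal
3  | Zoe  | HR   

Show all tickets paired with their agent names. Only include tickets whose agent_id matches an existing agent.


INNER JOIN keeps only tickets rows whose agent_id matches an id in agents. Walk through each ticket:
  - ticket 1 (Crash on save): agent_id=2 -> matches Nate
  - ticket 2 (Login fails): agent_id=3 -> matches Zoe
  - ticket 3 (Memory leak): agent_id=3 -> matches Zoe
  - ticket 4 (Export error): agent_id=1 -> matches Dave
  - ticket 5 (Timeout error): agent_id=1 -> matches Dave
  - ticket 6 (Slow page load): agent_id=3 -> matches Zoe
  - ticket 7 (Wrong total): agent_id=1 -> matches Dave
  - ticket 8 (Stale cache): agent_id=NULL, no match -> dropped
So 1 of 8 rows is dropped.

SQL:
SELECT a.title, b.name AS agent
FROM tickets a
INNER JOIN agents b ON a.agent_id = b.id

Result:
title          | agent
---------------+------
Crash on save  | Nate 
Login fails    | Zoe  
Memory leak    | Zoe  
Export error   | Dave 
Timeout error  | Dave 
Slow page load | Zoe  
Wrong total    | Dave 


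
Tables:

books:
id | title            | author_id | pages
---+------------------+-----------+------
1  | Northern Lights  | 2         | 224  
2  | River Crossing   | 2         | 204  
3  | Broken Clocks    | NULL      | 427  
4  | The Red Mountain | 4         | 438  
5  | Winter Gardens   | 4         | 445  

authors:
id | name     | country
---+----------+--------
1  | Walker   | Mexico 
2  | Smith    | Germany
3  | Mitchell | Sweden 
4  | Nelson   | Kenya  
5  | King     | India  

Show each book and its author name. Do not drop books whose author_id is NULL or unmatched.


LEFT JOIN keeps every row from books (the left table); where author_id has no match in authors, the author columns become NULL. Walk through each book:
  - book 1 (Northern Lights): author_id=2 -> matches Smith
  - book 2 (River Crossing): author_id=2 -> matches Smith
  - book 3 (Broken Clocks): author_id=NULL, no match -> kept with NULL
  - book 4 (The Red Mountain): author_id=4 -> matches Nelson
  - book 5 (Winter Gardens): author_id=4 -> matches Nelson
All 5 rows appear; 1 has NULL author.

SQL:
SELECT a.title, b.name AS author
FROM books a
LEFT JOIN authors b ON a.author_id = b.id

Result:
title            | author
-----------------+-------
Northern Lights  | Smith 
River Crossing   | Smith 
Broken Clocks    | NULL  
The Red Mountain | Nelson
Winter Gardens   | Nelson


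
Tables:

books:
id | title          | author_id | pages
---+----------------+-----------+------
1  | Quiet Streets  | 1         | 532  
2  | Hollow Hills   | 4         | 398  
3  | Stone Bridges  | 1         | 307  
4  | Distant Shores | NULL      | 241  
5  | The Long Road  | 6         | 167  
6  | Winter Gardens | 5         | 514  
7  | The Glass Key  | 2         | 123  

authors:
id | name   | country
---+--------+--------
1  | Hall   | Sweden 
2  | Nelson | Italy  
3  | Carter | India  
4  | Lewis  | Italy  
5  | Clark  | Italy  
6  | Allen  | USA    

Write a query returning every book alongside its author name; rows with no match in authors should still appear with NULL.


LEFT JOIN keeps every row from books (the left table); where author_id has no match in authors, the author columns become NULL. Walk through each book:
  - book 1 (Quiet Streets): author_id=1 -> matches Hall
  - book 2 (Hollow Hills): author_id=4 -> matches Lewis
  - book 3 (Stone Bridges): author_id=1 -> matches Hall
  - book 4 (Distant Shores): author_id=NULL, no match -> kept with NULL
  - book 5 (The Long Road): author_id=6 -> matches Allen
  - book 6 (Winter Gardens): author_id=5 -> matches Clark
  - book 7 (The Glass Key): author_id=2 -> matches Nelson
All 7 rows appear; 1 has NULL author.

SQL:
SELECT a.title, b.name AS author
FROM books a
LEFT JOIN authors b ON a.author_id = b.id

Result:
title          | author
---------------+-------
Quiet Streets  | Hall  
Hollow Hills   | Lewis 
Stone Bridges  | Hall  
Distant Shores | NULL  
The Long Road  | Allen 
Winter Gardens | Clark 
The Glass Key  | Nelson


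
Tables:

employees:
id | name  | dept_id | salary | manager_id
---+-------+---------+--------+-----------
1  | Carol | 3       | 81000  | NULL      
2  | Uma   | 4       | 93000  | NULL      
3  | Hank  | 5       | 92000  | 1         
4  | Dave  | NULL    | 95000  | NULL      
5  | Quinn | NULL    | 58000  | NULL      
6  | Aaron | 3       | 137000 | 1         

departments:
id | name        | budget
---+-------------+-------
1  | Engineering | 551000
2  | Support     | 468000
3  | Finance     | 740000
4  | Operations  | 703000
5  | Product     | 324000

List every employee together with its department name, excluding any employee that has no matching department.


INNER JOIN keeps only employees rows whose dept_id matches an id in departments. Walk through each employee:
  - employee 1 (Carol): dept_id=3 -> matches Finance
  - employee 2 (Uma): dept_id=4 -> matches Operations
  - employee 3 (Hank): dept_id=5 -> matches Product
  - employee 4 (Dave): dept_id=NULL, no match -> dropped
  - employee 5 (Quinn): dept_id=NULL, no match -> dropped
  - employee 6 (Aaron): dept_id=3 -> matches Finance
So 2 of 6 rows are dropped.

SQL:
SELECT a.name, b.name AS department
FROM employees a
INNER JOIN departments b ON a.dept_id = b.id

Result:
name  | department
------+-----------
Carol | Finance   
Uma   | Operations
Hank  | Product   
Aaron | Finance   


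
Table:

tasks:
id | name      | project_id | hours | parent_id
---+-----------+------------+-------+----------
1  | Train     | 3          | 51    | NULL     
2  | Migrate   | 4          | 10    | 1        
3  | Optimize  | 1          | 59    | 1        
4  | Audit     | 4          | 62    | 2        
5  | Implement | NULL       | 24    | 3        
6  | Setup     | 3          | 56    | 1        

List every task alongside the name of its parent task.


This is a self-join: tasks is joined to a second copy of itself, matching each row's parent_id to another row's id. Use LEFT JOIN so rows with parent_id=NULL are kept.
  - task 1 (Train): parent_id=NULL -> NULL
  - task 2 (Migrate): parent_id=1 -> Train
  - task 3 (Optimize): parent_id=1 -> Train
  - task 4 (Audit): parent_id=2 -> Migrate
  - task 5 (Implement): parent_id=3 -> Optimize
  - task 6 (Setup): parent_id=1 -> Train

SQL:
SELECT a.name AS item, b.name AS parent
FROM tasks a
LEFT JOIN tasks b ON a.parent_id = b.id

Result:
item      | parent  
----------+---------
Train     | NULL    
Migrate   | Train   
Optimize  | Train   
Audit     | Migrate 
Implement | Optimize
Setup     | Train   


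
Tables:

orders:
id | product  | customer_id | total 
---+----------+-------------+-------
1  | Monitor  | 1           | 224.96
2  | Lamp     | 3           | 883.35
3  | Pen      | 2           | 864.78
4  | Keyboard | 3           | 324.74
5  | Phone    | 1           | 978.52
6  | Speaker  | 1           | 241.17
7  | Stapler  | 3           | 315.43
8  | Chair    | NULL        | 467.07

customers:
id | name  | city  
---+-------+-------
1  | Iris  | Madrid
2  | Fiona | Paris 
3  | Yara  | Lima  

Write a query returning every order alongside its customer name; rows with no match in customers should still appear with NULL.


LEFT JOIN keeps every row from orders (the left table); where customer_id has no match in customers, the customer columns become NULL. Walk through each order:
  - order 1 (Monitor): customer_id=1 -> matches Iris
  - order 2 (Lamp): customer_id=3 -> matches Yara
  - order 3 (Pen): customer_id=2 -> matches Fiona
  - order 4 (Keyboard): customer_id=3 -> matches Yara
  - order 5 (Phone): customer_id=1 -> matches Iris
  - order 6 (Speaker): customer_id=1 -> matches Iris
  - order 7 (Stapler): customer_id=3 -> matches Yara
  - order 8 (Chair): customer_id=NULL, no match -> kept with NULL
All 8 rows appear; 1 has NULL customer.

SQL:
SELECT a.product, b.name AS customer
FROM orders a
LEFT JOIN customers b ON a.customer_id = b.id

Result:
product  | customer
---------+---------
Monitor  | Iris    
Lamp     | Yara    
Pen      | Fiona   
Keyboard | Yara    
Phone    | Iris    
Speaker  | Iris    
Stapler  | Yara    
Chair    | NULL    


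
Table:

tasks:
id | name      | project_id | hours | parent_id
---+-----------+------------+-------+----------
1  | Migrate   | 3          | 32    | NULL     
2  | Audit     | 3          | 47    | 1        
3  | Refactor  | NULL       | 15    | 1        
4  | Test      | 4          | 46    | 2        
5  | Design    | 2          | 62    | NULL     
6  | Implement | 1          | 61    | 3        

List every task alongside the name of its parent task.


This is a self-join: tasks is joined to a second copy of itself, matching each row's parent_id to another row's id. Use LEFT JOIN so rows with parent_id=NULL are kept.
  - task 1 (Migrate): parent_id=NULL -> NULL
  - task 2 (Audit): parent_id=1 -> Migrate
  - task 3 (Refactor): parent_id=1 -> Migrate
  - task 4 (Test): parent_id=2 -> Audit
  - task 5 (Design): parent_id=NULL -> NULL
  - task 6 (Implement): parent_id=3 -> Refactor

SQL:
SELECT a.name AS item, b.name AS parent
FROM tasks a
LEFT JOIN tasks b ON a.parent_id = b.id

Result:
item      | parent  
----------+---------
Migrate   | NULL    
Audit     | Migrate 
Refactor  | Migrate 
Test      | Audit   
Design    | NULL    
Implement | Refactor
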